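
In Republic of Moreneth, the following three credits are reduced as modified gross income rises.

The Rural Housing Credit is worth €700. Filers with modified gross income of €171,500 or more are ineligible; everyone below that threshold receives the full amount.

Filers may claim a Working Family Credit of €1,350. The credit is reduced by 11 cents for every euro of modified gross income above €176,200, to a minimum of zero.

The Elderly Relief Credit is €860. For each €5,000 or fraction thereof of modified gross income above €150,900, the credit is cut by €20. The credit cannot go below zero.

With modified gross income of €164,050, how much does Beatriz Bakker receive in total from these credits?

€2,850

Rural Housing Credit: €164,050 is below the €171,500 cutoff, so the full €700 applies.
Working Family Credit: €164,050 is at or below the €176,200 threshold, so the full €1,350 applies.
Elderly Relief Credit: income exceeds €150,900 by €13,150, which is 3 full-or-partial €5,000 increments; reduction = 3 × €20 = €60, leaving €800.
Total: €700 + €1,350 + €800 = €2,850.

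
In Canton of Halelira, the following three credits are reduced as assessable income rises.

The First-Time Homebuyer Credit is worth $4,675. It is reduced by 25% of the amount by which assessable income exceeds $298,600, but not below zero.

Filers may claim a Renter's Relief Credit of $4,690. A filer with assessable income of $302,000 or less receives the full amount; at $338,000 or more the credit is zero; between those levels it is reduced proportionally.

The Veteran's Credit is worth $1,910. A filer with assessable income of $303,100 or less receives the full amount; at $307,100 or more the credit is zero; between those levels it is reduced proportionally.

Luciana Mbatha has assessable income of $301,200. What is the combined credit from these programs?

$10,625

First-Time Homebuyer Credit: 25% of the $2,600 excess over $298,600 is $650; credit = $4,675 − $650 = $4,025.
Renter's Relief Credit: $301,200 is at or below the $302,000 threshold, so the full $4,690 applies.
Veteran's Credit: $301,200 is at or below the $303,100 threshold, so the full $1,910 applies.
Total: $4,025 + $4,690 + $1,910 = $10,625.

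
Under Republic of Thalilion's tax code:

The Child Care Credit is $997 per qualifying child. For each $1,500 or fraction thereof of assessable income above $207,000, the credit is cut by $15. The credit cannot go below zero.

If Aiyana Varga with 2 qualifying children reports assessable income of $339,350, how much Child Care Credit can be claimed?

$659

Child Care Credit: base = 2 × $997 = $1,994. income exceeds $207,000 by $132,350, which is 89 full-or-partial $1,500 increments; reduction = 89 × $15 = $1,335, leaving $659.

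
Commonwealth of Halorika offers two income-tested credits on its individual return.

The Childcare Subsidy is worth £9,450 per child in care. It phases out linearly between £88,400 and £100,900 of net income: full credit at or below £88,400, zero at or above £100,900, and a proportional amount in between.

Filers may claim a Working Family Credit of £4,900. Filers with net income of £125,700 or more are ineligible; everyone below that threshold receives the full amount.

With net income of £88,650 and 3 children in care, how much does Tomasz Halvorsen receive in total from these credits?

Childcare Subsidy: base = 3 × £9,450 = £28,350. £88,650 is £250 into a £12,500 phase-out range, leaving 12,250/12,500 of the credit: £28,350 × 12,250/12,500 = £27,783.
Working Family Credit: £88,650 is below the £125,700 cutoff, so the full £4,900 applies.
Total: £27,783 + £4,900 = £32,683.

£32,683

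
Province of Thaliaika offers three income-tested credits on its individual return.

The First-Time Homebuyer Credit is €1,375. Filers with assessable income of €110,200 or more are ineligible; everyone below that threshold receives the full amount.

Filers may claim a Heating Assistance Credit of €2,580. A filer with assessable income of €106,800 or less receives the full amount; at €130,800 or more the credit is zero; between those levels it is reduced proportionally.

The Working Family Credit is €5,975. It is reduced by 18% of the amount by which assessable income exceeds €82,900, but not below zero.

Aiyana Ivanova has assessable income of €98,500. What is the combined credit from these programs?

€7,122

First-Time Homebuyer Credit: €98,500 is below the €110,200 cutoff, so the full €1,375 applies.
Heating Assistance Credit: €98,500 is at or below the €106,800 threshold, so the full €2,580 applies.
Working Family Credit: 18% of the €15,600 excess over €82,900 is €2,808; credit = €5,975 − €2,808 = €3,167.
Total: €1,375 + €2,580 + €3,167 = €7,122.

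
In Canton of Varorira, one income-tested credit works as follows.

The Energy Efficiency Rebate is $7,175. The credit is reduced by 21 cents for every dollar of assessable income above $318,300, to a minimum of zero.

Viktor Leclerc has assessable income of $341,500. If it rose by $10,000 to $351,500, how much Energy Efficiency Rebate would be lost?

At $341,500 — 21% of the $23,200 excess over $318,300 is $4,872; credit = $7,175 − $4,872 = $2,303.
At $351,500 — 21% of the $33,200 excess over $318,300 is $6,972; credit = $7,175 − $6,972 = $203.
Lost: $2,303 − $203 = $2,100.

$2,100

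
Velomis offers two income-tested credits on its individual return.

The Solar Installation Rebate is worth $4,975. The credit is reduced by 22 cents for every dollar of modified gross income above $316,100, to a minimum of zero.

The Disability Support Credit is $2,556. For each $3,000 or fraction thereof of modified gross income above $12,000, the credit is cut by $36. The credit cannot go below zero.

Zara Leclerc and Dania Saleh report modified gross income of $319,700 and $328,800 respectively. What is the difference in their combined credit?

Zara ($319,700): Solar Installation Rebate: 22% of the $3,600 excess over $316,100 is $792; credit = $4,975 − $792 = $4,183. Disability Support Credit: income exceeds $12,000 by $307,700 → 103 increments × $36 = $3,708 ≥ base, so the credit is $0. total $4,183 + $0 = $4,183
Dania ($328,800): Solar Installation Rebate: 22% of the $12,700 excess over $316,100 is $2,794; credit = $4,975 − $2,794 = $2,181. Disability Support Credit: income exceeds $12,000 by $316,800 → 106 increments × $36 = $3,816 ≥ base, so the credit is $0. total $2,181 + $0 = $2,181
Difference: |$4,183 − $2,181| = $2,002.

$2,002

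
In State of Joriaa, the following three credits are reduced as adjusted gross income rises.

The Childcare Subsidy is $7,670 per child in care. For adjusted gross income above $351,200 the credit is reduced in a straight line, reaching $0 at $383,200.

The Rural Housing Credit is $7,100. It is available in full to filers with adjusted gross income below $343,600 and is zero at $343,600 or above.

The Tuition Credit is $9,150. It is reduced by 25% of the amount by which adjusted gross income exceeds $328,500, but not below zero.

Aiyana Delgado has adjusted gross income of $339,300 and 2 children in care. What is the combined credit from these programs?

$28,890

Childcare Subsidy: base = 2 × $7,670 = $15,340. $339,300 is at or below the $351,200 threshold, so the full $15,340 applies.
Rural Housing Credit: $339,300 is below the $343,600 cutoff, so the full $7,100 applies.
Tuition Credit: 25% of the $10,800 excess over $328,500 is $2,700; credit = $9,150 − $2,700 = $6,450.
Total: $15,340 + $7,100 + $6,450 = $28,890.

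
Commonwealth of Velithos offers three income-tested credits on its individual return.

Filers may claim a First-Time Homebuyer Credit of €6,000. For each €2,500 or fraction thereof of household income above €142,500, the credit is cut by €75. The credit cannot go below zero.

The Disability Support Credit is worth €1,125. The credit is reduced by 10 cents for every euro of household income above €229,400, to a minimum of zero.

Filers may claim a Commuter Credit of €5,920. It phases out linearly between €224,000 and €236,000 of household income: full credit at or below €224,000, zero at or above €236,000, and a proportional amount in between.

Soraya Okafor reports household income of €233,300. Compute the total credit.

€5,292

First-Time Homebuyer Credit: income exceeds €142,500 by €90,800, which is 37 full-or-partial €2,500 increments; reduction = 37 × €75 = €2,775, leaving €3,225.
Disability Support Credit: 10% of the €3,900 excess over €229,400 is €390; credit = €1,125 − €390 = €735.
Commuter Credit: €233,300 is €9,300 into a €12,000 phase-out range, leaving 2,700/12,000 of the credit: €5,920 × 2,700/12,000 = €1,332.
Total: €3,225 + €735 + €1,332 = €5,292.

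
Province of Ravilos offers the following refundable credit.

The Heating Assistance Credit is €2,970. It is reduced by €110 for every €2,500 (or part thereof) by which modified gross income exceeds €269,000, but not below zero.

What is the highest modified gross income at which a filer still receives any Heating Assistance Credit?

€334,000

After 26 increments the reduction is 26 × €110 = €2,860, leaving €110; one more increment wipes it out. Increment 26 ends at excess 26 × €2,500 = €65,000, so the highest qualifying income is €269,000 + €65,000 = €334,000.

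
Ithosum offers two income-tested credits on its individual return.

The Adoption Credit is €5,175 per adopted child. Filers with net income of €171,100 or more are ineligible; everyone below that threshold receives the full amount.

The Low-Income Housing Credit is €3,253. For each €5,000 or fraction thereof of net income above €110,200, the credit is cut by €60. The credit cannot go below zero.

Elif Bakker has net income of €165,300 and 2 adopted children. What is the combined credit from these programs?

Adoption Credit: base = 2 × €5,175 = €10,350. €165,300 is below the €171,100 cutoff, so the full €10,350 applies.
Low-Income Housing Credit: income exceeds €110,200 by €55,100, which is 12 full-or-partial €5,000 increments; reduction = 12 × €60 = €720, leaving €2,533.
Total: €10,350 + €2,533 = €12,883.

€12,883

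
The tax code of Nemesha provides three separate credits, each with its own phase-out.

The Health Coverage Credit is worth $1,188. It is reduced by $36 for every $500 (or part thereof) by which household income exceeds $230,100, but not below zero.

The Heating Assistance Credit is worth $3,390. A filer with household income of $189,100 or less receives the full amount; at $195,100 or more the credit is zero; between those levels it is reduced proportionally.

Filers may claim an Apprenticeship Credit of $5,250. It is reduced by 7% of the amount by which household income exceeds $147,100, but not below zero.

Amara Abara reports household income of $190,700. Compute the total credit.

$5,872

Health Coverage Credit: $190,700 is at or below the $230,100 threshold, so the full $1,188 applies.
Heating Assistance Credit: $190,700 is $1,600 into a $6,000 phase-out range, leaving 4,400/6,000 of the credit: $3,390 × 4,400/6,000 = $2,486.
Apprenticeship Credit: 7% of the $43,600 excess over $147,100 is $3,052; credit = $5,250 − $3,052 = $2,198.
Total: $1,188 + $2,486 + $2,198 = $5,872.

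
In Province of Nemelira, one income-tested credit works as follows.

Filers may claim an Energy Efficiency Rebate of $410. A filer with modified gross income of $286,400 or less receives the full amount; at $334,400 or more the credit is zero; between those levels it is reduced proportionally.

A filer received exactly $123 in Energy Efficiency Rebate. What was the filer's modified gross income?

$123 is 123/410 of the full $410, so 287/410 of the $48,000 range has been used: income = $286,400 + $48,000 × 287/410 = $320,000.

$320,000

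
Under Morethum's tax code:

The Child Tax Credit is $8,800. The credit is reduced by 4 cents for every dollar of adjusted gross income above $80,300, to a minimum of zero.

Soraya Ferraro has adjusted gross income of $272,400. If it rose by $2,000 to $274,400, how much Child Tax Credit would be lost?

At $272,400 — 4% of the $192,100 excess over $80,300 is $7,684; credit = $8,800 − $7,684 = $1,116.
At $274,400 — 4% of the $194,100 excess over $80,300 is $7,764; credit = $8,800 − $7,764 = $1,036.
Lost: $1,116 − $1,036 = $80.

$80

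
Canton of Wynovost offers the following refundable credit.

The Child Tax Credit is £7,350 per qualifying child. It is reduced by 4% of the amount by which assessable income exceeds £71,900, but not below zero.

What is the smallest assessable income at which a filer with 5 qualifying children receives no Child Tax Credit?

Full credit = 5 × £7,350 = £36,750.
The credit falls by 4% of each pound above £71,900, so it reaches zero when the excess is £36,750 / 4% = £918,750: income = £71,900 + £918,750 = £990,650.

£990,650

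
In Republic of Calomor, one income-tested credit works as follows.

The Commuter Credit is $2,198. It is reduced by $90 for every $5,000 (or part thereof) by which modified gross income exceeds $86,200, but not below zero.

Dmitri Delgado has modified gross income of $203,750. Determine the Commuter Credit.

Commuter Credit: income exceeds $86,200 by $117,550, which is 24 full-or-partial $5,000 increments; reduction = 24 × $90 = $2,160, leaving $38.

$38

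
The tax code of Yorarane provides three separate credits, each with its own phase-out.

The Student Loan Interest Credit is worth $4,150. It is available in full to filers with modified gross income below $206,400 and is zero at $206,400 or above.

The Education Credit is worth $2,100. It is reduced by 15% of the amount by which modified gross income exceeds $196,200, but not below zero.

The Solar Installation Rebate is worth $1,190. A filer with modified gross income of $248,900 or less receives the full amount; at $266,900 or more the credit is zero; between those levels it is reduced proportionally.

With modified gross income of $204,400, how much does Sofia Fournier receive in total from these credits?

$6,210

Student Loan Interest Credit: $204,400 is below the $206,400 cutoff, so the full $4,150 applies.
Education Credit: 15% of the $8,200 excess over $196,200 is $1,230; credit = $2,100 − $1,230 = $870.
Solar Installation Rebate: $204,400 is at or below the $248,900 threshold, so the full $1,190 applies.
Total: $4,150 + $870 + $1,190 = $6,210.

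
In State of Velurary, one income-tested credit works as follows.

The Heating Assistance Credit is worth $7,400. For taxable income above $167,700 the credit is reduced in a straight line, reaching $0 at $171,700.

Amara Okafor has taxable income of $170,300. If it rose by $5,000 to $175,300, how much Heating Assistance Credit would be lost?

$2,590

At $170,300 — $170,300 is $2,600 into a $4,000 phase-out range, leaving 1,400/4,000 of the credit: $7,400 × 1,400/4,000 = $2,590.
At $175,300 — $175,300 is at or above $171,700, so the credit is $0.
Lost: $2,590 − $0 = $2,590.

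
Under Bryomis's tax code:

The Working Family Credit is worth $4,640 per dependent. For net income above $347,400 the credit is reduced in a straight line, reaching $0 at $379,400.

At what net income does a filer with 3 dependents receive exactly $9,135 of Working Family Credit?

Full credit = 3 × $4,640 = $13,920.
$9,135 is 9,135/13,920 of the full $13,920, so 4,785/13,920 of the $32,000 range has been used: income = $347,400 + $32,000 × 4,785/13,920 = $358,400.

$358,400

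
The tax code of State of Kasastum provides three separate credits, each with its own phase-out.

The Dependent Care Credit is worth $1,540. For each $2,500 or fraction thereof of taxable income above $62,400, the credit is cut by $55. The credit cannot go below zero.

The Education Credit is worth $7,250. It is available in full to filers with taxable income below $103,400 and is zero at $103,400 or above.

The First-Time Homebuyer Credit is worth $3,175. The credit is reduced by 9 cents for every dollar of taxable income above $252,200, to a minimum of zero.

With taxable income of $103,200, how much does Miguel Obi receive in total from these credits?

$11,030

Dependent Care Credit: income exceeds $62,400 by $40,800, which is 17 full-or-partial $2,500 increments; reduction = 17 × $55 = $935, leaving $605.
Education Credit: $103,200 is below the $103,400 cutoff, so the full $7,250 applies.
First-Time Homebuyer Credit: $103,200 is at or below the $252,200 threshold, so the full $3,175 applies.
Total: $605 + $7,250 + $3,175 = $11,030.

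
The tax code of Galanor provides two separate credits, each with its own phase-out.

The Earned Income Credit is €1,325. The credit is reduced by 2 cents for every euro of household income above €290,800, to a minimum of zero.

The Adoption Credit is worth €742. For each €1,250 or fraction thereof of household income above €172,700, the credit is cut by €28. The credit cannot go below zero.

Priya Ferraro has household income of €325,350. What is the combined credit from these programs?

Earned Income Credit: 2% of the €34,550 excess over €290,800 is €691; credit = €1,325 − €691 = €634.
Adoption Credit: income exceeds €172,700 by €152,650 → 123 increments × €28 = €3,444 ≥ base, so the credit is €0.
Total: €634 + €0 = €634.

€634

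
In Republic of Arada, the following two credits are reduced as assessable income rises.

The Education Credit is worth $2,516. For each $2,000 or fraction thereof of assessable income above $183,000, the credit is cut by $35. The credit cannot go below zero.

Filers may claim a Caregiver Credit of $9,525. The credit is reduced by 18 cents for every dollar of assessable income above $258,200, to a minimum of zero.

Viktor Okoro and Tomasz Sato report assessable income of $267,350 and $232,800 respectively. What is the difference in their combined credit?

$2,277

Viktor ($267,350): Education Credit: income exceeds $183,000 by $84,350, which is 43 full-or-partial $2,000 increments; reduction = 43 × $35 = $1,505, leaving $1,011. Caregiver Credit: 18% of the $9,150 excess over $258,200 is $1,647; credit = $9,525 − $1,647 = $7,878. total $1,011 + $7,878 = $8,889
Tomasz ($232,800): Education Credit: income exceeds $183,000 by $49,800, which is 25 full-or-partial $2,000 increments; reduction = 25 × $35 = $875, leaving $1,641. Caregiver Credit: $232,800 is at or below the $258,200 threshold, so the full $9,525 applies. total $1,641 + $9,525 = $11,166
Difference: |$8,889 − $11,166| = $2,277.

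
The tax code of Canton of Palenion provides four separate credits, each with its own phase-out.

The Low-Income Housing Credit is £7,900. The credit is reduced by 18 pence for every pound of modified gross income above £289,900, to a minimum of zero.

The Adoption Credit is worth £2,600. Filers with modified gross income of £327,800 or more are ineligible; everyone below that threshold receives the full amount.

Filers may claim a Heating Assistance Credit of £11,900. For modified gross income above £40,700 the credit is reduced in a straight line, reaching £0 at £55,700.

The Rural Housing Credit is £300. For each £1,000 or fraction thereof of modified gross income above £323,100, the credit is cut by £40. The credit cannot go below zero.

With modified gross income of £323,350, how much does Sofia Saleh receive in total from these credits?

Low-Income Housing Credit: 18% of the £33,450 excess over £289,900 is £6,021; credit = £7,900 − £6,021 = £1,879.
Adoption Credit: £323,350 is below the £327,800 cutoff, so the full £2,600 applies.
Heating Assistance Credit: £323,350 is at or above £55,700, so the credit is £0.
Rural Housing Credit: income exceeds £323,100 by £250, which is 1 full-or-partial £1,000 increment; reduction = 1 × £40 = £40, leaving £260.
Total: £1,879 + £2,600 + £0 + £260 = £4,739.

£4,739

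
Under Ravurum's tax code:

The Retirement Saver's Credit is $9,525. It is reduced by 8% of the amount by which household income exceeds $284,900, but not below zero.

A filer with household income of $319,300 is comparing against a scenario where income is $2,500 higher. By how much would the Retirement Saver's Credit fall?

At $319,300 — 8% of the $34,400 excess over $284,900 is $2,752; credit = $9,525 − $2,752 = $6,773.
At $321,800 — 8% of the $36,900 excess over $284,900 is $2,952; credit = $9,525 − $2,952 = $6,573.
Lost: $6,773 − $6,573 = $200.

$200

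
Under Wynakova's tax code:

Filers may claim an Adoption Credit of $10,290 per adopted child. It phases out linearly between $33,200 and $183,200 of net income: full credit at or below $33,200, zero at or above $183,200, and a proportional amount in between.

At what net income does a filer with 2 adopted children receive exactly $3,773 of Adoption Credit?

Full credit = 2 × $10,290 = $20,580.
$3,773 is 3,773/20,580 of the full $20,580, so 16,807/20,580 of the $150,000 range has been used: income = $33,200 + $150,000 × 16,807/20,580 = $155,700.

$155,700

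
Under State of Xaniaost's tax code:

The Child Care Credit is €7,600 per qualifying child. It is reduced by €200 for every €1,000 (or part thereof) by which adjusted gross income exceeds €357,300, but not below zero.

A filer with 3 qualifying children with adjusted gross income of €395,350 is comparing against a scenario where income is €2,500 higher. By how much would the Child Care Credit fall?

At €395,350 — base = 3 × €7,600 = €22,800. income exceeds €357,300 by €38,050, which is 39 full-or-partial €1,000 increments; reduction = 39 × €200 = €7,800, leaving €15,000.
At €397,850 — base = 3 × €7,600 = €22,800. income exceeds €357,300 by €40,550, which is 41 full-or-partial €1,000 increments; reduction = 41 × €200 = €8,200, leaving €14,600.
Lost: €15,000 − €14,600 = €400.

€400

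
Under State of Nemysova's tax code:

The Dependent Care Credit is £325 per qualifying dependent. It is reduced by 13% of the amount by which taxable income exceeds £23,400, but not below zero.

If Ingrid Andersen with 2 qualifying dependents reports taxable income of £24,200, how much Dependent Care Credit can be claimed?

£546

Dependent Care Credit: base = 2 × £325 = £650. 13% of the £800 excess over £23,400 is £104; credit = £650 − £104 = £546.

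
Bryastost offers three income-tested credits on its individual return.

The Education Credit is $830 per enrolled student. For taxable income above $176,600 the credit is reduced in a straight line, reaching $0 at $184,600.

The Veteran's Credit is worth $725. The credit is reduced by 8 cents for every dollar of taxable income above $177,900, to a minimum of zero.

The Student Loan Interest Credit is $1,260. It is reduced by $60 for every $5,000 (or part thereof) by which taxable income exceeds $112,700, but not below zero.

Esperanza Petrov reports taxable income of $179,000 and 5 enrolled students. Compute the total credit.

$3,962

Education Credit: base = 5 × $830 = $4,150. $179,000 is $2,400 into a $8,000 phase-out range, leaving 5,600/8,000 of the credit: $4,150 × 5,600/8,000 = $2,905.
Veteran's Credit: 8% of the $1,100 excess over $177,900 is $88; credit = $725 − $88 = $637.
Student Loan Interest Credit: income exceeds $112,700 by $66,300, which is 14 full-or-partial $5,000 increments; reduction = 14 × $60 = $840, leaving $420.
Total: $2,905 + $637 + $420 = $3,962.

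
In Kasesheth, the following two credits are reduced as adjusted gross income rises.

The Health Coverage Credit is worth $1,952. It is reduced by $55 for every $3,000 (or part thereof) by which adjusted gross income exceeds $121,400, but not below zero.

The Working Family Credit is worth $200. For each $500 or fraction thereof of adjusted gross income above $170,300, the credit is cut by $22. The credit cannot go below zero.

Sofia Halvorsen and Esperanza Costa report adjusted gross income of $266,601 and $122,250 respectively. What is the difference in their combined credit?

Sofia ($266,601): Health Coverage Credit: income exceeds $121,400 by $145,201 → 49 increments × $55 = $2,695 ≥ base, so the credit is $0. Working Family Credit: income exceeds $170,300 by $96,301 → 193 increments × $22 = $4,246 ≥ base, so the credit is $0. total $0 + $0 = $0
Esperanza ($122,250): Health Coverage Credit: income exceeds $121,400 by $850, which is 1 full-or-partial $3,000 increment; reduction = 1 × $55 = $55, leaving $1,897. Working Family Credit: $122,250 is at or below the $170,300 threshold, so the full $200 applies. total $1,897 + $200 = $2,097
Difference: |$0 − $2,097| = $2,097.

$2,097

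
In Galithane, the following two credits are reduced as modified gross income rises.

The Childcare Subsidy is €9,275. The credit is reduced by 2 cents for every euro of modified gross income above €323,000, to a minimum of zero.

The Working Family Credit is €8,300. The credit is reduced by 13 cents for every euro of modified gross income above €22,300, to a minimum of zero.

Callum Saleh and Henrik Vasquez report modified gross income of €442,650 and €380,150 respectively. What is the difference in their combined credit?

Callum (€442,650): Childcare Subsidy: 2% of the €119,650 excess over €323,000 is €2,393; credit = €9,275 − €2,393 = €6,882. Working Family Credit: 13% of the €420,350 excess over €22,300 is €54,645.50 ≥ base, so the credit is €0. total €6,882 + €0 = €6,882
Henrik (€380,150): Childcare Subsidy: 2% of the €57,150 excess over €323,000 is €1,143; credit = €9,275 − €1,143 = €8,132. Working Family Credit: 13% of the €357,850 excess over €22,300 is €46,520.50 ≥ base, so the credit is €0. total €8,132 + €0 = €8,132
Difference: |€6,882 − €8,132| = €1,250.

€1,250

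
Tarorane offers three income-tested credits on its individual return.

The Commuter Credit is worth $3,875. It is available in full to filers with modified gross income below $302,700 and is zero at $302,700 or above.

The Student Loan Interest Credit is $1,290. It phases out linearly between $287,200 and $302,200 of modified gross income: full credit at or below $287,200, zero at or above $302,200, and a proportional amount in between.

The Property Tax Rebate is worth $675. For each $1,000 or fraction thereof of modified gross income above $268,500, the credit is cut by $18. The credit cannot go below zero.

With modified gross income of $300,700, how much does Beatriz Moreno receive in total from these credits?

$4,085

Commuter Credit: $300,700 is below the $302,700 cutoff, so the full $3,875 applies.
Student Loan Interest Credit: $300,700 is $13,500 into a $15,000 phase-out range, leaving 1,500/15,000 of the credit: $1,290 × 1,500/15,000 = $129.
Property Tax Rebate: income exceeds $268,500 by $32,200, which is 33 full-or-partial $1,000 increments; reduction = 33 × $18 = $594, leaving $81.
Total: $3,875 + $129 + $81 = $4,085.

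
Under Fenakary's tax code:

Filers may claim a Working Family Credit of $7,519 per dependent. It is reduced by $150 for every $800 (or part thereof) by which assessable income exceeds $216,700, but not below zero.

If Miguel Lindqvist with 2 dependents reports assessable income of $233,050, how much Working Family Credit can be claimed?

Working Family Credit: base = 2 × $7,519 = $15,038. income exceeds $216,700 by $16,350, which is 21 full-or-partial $800 increments; reduction = 21 × $150 = $3,150, leaving $11,888.

$11,888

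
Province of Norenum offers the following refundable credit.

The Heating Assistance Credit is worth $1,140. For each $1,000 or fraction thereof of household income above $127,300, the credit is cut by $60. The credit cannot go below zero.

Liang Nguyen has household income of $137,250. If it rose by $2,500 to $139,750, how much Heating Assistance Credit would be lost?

At $137,250 — income exceeds $127,300 by $9,950, which is 10 full-or-partial $1,000 increments; reduction = 10 × $60 = $600, leaving $540.
At $139,750 — income exceeds $127,300 by $12,450, which is 13 full-or-partial $1,000 increments; reduction = 13 × $60 = $780, leaving $360.
Lost: $540 − $360 = $180.

$180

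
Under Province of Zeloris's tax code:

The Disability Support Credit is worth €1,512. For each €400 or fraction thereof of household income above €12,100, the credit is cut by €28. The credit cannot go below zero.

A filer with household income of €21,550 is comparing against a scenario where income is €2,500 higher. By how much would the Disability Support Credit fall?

€168

At €21,550 — income exceeds €12,100 by €9,450, which is 24 full-or-partial €400 increments; reduction = 24 × €28 = €672, leaving €840.
At €24,050 — income exceeds €12,100 by €11,950, which is 30 full-or-partial €400 increments; reduction = 30 × €28 = €840, leaving €672.
Lost: €840 − €672 = €168.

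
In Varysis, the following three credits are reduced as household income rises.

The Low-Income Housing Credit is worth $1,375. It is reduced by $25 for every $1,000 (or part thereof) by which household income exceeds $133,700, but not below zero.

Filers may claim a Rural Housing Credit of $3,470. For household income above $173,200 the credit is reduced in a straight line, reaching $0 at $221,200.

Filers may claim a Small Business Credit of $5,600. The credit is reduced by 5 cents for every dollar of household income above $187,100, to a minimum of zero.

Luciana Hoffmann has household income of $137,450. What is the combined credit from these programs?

Low-Income Housing Credit: income exceeds $133,700 by $3,750, which is 4 full-or-partial $1,000 increments; reduction = 4 × $25 = $100, leaving $1,275.
Rural Housing Credit: $137,450 is at or below the $173,200 threshold, so the full $3,470 applies.
Small Business Credit: $137,450 is at or below the $187,100 threshold, so the full $5,600 applies.
Total: $1,275 + $3,470 + $5,600 = $10,345.

$10,345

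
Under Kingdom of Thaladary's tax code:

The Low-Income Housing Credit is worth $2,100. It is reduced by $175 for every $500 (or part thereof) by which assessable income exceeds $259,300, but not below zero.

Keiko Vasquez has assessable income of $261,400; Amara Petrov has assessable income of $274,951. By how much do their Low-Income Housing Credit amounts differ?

Keiko ($261,400): Low-Income Housing Credit: income exceeds $259,300 by $2,100, which is 5 full-or-partial $500 increments; reduction = 5 × $175 = $875, leaving $1,225.
Amara ($274,951): Low-Income Housing Credit: income exceeds $259,300 by $15,651 → 32 increments × $175 = $5,600 ≥ base, so the credit is $0.
Difference: |$1,225 − $0| = $1,225.

$1,225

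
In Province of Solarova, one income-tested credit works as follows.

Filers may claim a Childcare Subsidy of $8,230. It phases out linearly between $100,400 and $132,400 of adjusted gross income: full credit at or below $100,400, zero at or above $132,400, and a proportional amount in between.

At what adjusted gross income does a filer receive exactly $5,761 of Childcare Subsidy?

$110,000

$5,761 is 5,761/8,230 of the full $8,230, so 2,469/8,230 of the $32,000 range has been used: income = $100,400 + $32,000 × 2,469/8,230 = $110,000.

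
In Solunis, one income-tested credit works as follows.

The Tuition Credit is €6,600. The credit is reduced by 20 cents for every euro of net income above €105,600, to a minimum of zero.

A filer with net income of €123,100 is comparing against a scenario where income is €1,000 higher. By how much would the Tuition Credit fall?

At €123,100 — 20% of the €17,500 excess over €105,600 is €3,500; credit = €6,600 − €3,500 = €3,100.
At €124,100 — 20% of the €18,500 excess over €105,600 is €3,700; credit = €6,600 − €3,700 = €2,900.
Lost: €3,100 − €2,900 = €200.

€200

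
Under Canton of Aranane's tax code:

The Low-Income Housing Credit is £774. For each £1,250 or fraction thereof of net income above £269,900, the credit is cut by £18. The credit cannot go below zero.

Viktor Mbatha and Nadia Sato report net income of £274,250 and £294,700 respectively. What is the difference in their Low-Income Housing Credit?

Viktor (£274,250): Low-Income Housing Credit: income exceeds £269,900 by £4,350, which is 4 full-or-partial £1,250 increments; reduction = 4 × £18 = £72, leaving £702.
Nadia (£294,700): Low-Income Housing Credit: income exceeds £269,900 by £24,800, which is 20 full-or-partial £1,250 increments; reduction = 20 × £18 = £360, leaving £414.
Difference: |£702 − £414| = £288.

£288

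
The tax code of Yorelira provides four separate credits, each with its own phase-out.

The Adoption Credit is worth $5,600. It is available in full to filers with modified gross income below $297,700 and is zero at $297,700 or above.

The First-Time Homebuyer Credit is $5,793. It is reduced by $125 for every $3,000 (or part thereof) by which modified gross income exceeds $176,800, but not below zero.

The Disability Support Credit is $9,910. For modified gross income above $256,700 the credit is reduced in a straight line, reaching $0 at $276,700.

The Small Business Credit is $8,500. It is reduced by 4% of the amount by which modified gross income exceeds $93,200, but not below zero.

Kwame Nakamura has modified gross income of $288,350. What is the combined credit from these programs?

Adoption Credit: $288,350 is below the $297,700 cutoff, so the full $5,600 applies.
First-Time Homebuyer Credit: income exceeds $176,800 by $111,550, which is 38 full-or-partial $3,000 increments; reduction = 38 × $125 = $4,750, leaving $1,043.
Disability Support Credit: $288,350 is at or above $276,700, so the credit is $0.
Small Business Credit: 4% of the $195,150 excess over $93,200 is $7,806; credit = $8,500 − $7,806 = $694.
Total: $5,600 + $1,043 + $0 + $694 = $7,337.

$7,337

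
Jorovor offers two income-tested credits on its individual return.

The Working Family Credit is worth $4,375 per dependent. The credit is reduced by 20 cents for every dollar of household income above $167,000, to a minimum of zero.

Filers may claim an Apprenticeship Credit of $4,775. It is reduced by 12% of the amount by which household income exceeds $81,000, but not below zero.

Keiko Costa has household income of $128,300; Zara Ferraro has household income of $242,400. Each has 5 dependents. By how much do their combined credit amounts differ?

$15,080

Keiko ($128,300): Working Family Credit: base = 5 × $4,375 = $21,875. $128,300 is at or below the $167,000 threshold, so the full $21,875 applies. Apprenticeship Credit: 12% of the $47,300 excess over $81,000 is $5,676 ≥ base, so the credit is $0. total $21,875 + $0 = $21,875
Zara ($242,400): Working Family Credit: base = 5 × $4,375 = $21,875. 20% of the $75,400 excess over $167,000 is $15,080; credit = $21,875 − $15,080 = $6,795. Apprenticeship Credit: 12% of the $161,400 excess over $81,000 is $19,368 ≥ base, so the credit is $0. total $6,795 + $0 = $6,795
Difference: |$21,875 − $6,795| = $15,080.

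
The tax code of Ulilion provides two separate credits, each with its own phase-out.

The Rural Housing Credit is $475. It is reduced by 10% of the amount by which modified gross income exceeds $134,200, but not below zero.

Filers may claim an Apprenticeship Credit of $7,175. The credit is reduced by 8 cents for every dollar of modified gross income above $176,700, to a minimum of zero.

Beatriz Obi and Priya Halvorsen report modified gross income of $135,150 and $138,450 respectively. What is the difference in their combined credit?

$330

Beatriz ($135,150): Rural Housing Credit: 10% of the $950 excess over $134,200 is $95; credit = $475 − $95 = $380. Apprenticeship Credit: $135,150 is at or below the $176,700 threshold, so the full $7,175 applies. total $380 + $7,175 = $7,555
Priya ($138,450): Rural Housing Credit: 10% of the $4,250 excess over $134,200 is $425; credit = $475 − $425 = $50. Apprenticeship Credit: $138,450 is at or below the $176,700 threshold, so the full $7,175 applies. total $50 + $7,175 = $7,225
Difference: |$7,555 − $7,225| = $330.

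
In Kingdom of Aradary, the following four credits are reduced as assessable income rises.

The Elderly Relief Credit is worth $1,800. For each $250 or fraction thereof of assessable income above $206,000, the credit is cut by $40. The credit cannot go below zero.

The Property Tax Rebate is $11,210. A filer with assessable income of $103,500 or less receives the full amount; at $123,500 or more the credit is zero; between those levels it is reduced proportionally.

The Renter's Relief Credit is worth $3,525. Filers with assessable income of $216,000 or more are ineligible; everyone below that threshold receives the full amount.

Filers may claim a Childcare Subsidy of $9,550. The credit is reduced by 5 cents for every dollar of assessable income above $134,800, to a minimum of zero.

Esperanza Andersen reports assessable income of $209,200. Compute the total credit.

$10,635

Elderly Relief Credit: income exceeds $206,000 by $3,200, which is 13 full-or-partial $250 increments; reduction = 13 × $40 = $520, leaving $1,280.
Property Tax Rebate: $209,200 is at or above $123,500, so the credit is $0.
Renter's Relief Credit: $209,200 is below the $216,000 cutoff, so the full $3,525 applies.
Childcare Subsidy: 5% of the $74,400 excess over $134,800 is $3,720; credit = $9,550 − $3,720 = $5,830.
Total: $1,280 + $0 + $3,525 + $5,830 = $10,635.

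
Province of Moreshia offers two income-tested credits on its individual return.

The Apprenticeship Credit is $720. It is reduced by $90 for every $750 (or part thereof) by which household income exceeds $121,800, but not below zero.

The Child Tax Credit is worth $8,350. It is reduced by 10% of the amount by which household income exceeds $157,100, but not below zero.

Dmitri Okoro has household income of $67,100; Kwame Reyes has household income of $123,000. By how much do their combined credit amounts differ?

$180

Dmitri ($67,100): Apprenticeship Credit: $67,100 is at or below the $121,800 threshold, so the full $720 applies. Child Tax Credit: $67,100 is at or below the $157,100 threshold, so the full $8,350 applies. total $720 + $8,350 = $9,070
Kwame ($123,000): Apprenticeship Credit: income exceeds $121,800 by $1,200, which is 2 full-or-partial $750 increments; reduction = 2 × $90 = $180, leaving $540. Child Tax Credit: $123,000 is at or below the $157,100 threshold, so the full $8,350 applies. total $540 + $8,350 = $8,890
Difference: |$9,070 − $8,890| = $180.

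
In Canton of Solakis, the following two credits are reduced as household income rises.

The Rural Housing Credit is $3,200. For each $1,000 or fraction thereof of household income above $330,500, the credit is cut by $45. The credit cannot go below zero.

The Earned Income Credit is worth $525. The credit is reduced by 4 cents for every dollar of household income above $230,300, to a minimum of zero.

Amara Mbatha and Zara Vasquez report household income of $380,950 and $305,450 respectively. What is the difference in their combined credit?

Amara ($380,950): Rural Housing Credit: income exceeds $330,500 by $50,450, which is 51 full-or-partial $1,000 increments; reduction = 51 × $45 = $2,295, leaving $905. Earned Income Credit: 4% of the $150,650 excess over $230,300 is $6,026 ≥ base, so the credit is $0. total $905 + $0 = $905
Zara ($305,450): Rural Housing Credit: $305,450 is at or below the $330,500 threshold, so the full $3,200 applies. Earned Income Credit: 4% of the $75,150 excess over $230,300 is $3,006 ≥ base, so the credit is $0. total $3,200 + $0 = $3,200
Difference: |$905 − $3,200| = $2,295.

$2,295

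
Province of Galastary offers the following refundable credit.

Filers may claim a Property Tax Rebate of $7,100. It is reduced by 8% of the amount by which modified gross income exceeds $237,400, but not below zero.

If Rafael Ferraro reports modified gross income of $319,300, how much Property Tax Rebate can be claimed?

Property Tax Rebate: 8% of the $81,900 excess over $237,400 is $6,552; credit = $7,100 − $6,552 = $548.

$548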